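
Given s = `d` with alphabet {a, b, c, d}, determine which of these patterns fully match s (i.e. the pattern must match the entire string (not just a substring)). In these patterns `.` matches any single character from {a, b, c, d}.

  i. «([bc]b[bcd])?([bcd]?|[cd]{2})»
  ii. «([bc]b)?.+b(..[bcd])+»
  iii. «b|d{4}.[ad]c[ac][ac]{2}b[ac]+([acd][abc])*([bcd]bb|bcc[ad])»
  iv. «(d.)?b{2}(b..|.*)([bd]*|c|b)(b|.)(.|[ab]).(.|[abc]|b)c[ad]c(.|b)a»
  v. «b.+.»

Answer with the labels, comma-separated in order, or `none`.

i → match
ii → no match
iii → no match
iv → no match — must end with `a`
v → no match — must start with `b`

i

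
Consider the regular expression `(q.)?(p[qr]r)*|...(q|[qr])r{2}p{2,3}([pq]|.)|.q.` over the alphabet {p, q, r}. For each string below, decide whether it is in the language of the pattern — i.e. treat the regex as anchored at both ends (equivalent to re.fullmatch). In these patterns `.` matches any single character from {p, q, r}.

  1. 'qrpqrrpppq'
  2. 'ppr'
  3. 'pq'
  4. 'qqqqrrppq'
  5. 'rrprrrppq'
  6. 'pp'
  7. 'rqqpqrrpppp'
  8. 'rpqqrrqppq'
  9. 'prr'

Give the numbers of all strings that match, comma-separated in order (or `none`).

1, 4, 5, 9

1 → match
2 → no match
3 → no match
4 → match
5 → match
6 → no match
7 → no match
8 → no match
9 → match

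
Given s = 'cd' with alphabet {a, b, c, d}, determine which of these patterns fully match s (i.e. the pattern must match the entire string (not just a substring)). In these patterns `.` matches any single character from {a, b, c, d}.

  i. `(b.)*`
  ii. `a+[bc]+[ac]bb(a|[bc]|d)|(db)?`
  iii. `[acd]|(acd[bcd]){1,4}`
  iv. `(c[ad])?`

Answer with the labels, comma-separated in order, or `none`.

i → no match
ii → no match
iii → no match
iv → match

iv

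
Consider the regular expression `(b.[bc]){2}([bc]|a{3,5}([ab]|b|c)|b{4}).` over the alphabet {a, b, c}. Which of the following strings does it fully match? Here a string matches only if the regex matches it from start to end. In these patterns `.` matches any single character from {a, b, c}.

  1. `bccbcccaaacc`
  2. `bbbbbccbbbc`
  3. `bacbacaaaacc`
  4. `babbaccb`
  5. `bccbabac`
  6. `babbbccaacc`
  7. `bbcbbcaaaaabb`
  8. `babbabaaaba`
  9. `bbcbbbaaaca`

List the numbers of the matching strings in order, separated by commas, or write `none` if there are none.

1 → no match
2 → no match
3 → match
4 → match
5 → no match
6 → no match
7 → match
8 → match
9 → match

3, 4, 7, 8, 9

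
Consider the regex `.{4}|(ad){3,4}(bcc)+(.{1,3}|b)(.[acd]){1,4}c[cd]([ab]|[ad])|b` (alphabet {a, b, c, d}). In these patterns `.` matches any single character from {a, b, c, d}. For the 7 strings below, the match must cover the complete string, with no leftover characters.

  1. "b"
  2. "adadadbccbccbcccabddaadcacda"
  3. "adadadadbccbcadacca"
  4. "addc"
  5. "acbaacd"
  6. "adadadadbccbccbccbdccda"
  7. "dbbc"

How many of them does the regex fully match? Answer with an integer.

6

1 → match
2 → match
3 → match
4 → match
5 → no match
6 → match
7 → match
Total matched: 6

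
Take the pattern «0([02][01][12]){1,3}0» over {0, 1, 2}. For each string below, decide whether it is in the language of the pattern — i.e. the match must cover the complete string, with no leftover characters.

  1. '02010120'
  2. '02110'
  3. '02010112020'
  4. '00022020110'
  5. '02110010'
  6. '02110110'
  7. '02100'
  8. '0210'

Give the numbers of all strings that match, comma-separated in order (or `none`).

1, 2, 3, 4, 5, 6

1 → match
2 → match
3 → match
4 → match
5 → match
6 → match
7 → no match
8 → no match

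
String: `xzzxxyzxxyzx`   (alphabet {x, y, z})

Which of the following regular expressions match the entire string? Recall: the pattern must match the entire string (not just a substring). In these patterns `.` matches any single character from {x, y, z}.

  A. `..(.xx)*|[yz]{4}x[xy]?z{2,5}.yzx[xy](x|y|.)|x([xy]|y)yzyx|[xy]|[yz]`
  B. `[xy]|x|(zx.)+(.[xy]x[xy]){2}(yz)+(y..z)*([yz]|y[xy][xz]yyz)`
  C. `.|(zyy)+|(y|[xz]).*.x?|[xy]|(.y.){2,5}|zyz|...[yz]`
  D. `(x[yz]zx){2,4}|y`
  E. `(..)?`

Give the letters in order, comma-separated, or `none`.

A → no match
B → no match
C → match
D → match
E → no match

C, D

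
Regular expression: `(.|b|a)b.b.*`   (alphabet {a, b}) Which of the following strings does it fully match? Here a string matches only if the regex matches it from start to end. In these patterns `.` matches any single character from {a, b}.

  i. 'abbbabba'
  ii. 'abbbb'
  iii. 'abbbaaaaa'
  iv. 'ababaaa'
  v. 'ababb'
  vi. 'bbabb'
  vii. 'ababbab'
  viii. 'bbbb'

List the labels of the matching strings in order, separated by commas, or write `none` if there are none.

i → match
ii → match
iii → match
iv → match
v → match
vi → match
vii → match
viii → match

i, ii, iii, iv, v, vi, vii, viii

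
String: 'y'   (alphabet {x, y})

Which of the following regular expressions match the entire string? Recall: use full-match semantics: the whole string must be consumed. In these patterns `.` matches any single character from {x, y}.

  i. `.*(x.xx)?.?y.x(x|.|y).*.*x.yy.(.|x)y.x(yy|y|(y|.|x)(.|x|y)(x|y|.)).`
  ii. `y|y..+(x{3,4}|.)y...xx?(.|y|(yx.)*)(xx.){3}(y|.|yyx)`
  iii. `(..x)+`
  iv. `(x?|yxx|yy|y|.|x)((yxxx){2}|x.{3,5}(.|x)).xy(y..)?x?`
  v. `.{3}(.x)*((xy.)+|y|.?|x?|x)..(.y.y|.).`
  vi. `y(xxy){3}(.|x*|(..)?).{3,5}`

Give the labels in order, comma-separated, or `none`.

i → no match
ii → match
iii → no match — must end with 'x'
iv → no match
v → no match
vi → no match — must start with 'yxxy'

ii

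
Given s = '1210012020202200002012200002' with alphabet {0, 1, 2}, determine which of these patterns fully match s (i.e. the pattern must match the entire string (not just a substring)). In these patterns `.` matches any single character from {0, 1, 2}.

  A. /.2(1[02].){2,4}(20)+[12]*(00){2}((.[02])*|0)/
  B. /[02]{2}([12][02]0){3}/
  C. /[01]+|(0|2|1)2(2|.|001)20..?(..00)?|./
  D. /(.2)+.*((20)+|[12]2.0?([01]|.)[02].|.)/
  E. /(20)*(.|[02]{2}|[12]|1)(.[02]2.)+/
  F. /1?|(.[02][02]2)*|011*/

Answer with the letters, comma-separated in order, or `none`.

A → match
B → no match — must end with '0'
C → no match
D → match
E → no match
F → no match

A, D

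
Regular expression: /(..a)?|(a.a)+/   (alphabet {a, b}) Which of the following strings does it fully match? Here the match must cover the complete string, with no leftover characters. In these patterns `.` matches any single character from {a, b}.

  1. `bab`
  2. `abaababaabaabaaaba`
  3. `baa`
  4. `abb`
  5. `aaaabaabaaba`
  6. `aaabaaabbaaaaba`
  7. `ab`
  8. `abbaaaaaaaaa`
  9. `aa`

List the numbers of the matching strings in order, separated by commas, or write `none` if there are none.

3, 5

1. `bab` → no match
2 → no match
3. `baa` → match
4. `abb` → no match
5. `aaaabaabaaba` → match
6 → no match
7. `ab` → no match
8. `abbaaaaaaaaa` → no match
9. `aa` → no match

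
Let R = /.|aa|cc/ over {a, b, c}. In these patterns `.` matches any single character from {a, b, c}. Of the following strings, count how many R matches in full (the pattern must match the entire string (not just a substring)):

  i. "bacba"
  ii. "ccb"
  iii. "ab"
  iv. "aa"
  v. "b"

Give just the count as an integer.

2

i → no match
ii → no match
iii → no match
iv → match
v → match
Total matched: 2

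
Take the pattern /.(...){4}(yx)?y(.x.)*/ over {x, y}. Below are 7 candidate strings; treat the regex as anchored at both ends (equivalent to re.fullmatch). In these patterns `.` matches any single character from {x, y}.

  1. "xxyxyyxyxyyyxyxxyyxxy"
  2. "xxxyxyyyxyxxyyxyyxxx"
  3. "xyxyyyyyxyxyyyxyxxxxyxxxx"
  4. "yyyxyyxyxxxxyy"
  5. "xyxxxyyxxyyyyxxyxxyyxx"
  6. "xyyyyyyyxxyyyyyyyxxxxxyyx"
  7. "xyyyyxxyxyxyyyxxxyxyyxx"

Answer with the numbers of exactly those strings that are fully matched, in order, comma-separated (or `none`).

1 → no match
2 → no match
3 → no match
4 → match
5 → no match
6 → no match
7 → match

4, 7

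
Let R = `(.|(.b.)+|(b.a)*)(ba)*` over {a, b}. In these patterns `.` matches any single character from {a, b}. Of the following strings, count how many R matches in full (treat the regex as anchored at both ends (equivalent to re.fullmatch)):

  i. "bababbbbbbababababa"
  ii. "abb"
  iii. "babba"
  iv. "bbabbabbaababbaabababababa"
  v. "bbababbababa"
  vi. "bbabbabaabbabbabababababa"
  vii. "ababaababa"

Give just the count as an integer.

3

i → no match
ii → match
iii → no match
iv → match
v → no match
vi → match
vii → no match
Total matched: 3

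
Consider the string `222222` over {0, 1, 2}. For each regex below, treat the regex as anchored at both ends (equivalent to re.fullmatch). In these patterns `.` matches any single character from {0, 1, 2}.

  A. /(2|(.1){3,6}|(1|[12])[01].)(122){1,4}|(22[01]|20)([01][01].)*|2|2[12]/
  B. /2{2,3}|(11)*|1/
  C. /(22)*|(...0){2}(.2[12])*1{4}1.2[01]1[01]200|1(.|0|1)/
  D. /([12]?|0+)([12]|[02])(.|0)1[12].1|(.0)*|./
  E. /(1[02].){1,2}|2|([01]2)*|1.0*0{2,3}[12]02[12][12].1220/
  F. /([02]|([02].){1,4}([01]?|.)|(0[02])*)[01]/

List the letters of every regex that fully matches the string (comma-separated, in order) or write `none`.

C

A → no match
B → no match
C → match
D → no match
E → no match
F → no match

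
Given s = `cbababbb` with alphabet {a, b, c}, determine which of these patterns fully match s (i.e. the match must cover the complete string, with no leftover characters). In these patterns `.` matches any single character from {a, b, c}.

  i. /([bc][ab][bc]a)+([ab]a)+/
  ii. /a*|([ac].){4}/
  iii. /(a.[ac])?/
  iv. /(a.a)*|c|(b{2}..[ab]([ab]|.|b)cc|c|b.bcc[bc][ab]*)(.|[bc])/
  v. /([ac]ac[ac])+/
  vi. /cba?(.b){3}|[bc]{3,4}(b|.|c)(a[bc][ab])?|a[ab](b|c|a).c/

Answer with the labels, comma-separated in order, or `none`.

i → no match — must end with `a`
ii → no match
iii → no match
iv → no match
v → no match
vi → match

vi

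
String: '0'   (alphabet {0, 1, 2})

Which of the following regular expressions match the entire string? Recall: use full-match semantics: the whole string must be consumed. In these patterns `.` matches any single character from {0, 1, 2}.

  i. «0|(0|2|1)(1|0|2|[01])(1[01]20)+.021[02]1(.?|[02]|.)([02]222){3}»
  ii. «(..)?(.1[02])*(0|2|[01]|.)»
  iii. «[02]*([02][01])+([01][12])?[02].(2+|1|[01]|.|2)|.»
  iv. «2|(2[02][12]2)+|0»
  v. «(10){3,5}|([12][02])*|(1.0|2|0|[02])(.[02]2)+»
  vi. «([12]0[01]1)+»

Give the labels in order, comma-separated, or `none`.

i, ii, iii, iv

i → match
ii → match
iii → match
iv → match
v → no match
vi → no match — must end with '1'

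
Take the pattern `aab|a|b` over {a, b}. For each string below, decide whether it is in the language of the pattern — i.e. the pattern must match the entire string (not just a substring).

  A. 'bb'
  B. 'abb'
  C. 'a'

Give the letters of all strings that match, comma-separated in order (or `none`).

A → no match
B → no match
C → match

C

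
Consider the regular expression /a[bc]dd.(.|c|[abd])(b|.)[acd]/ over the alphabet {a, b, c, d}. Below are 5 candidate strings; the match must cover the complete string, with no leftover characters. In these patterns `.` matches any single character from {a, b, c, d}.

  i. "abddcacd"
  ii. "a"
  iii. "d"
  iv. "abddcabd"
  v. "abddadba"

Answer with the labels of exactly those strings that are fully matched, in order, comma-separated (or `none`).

i, iv, v

i → match
ii → no match
iii → no match — must start with "a"
iv → match
v → match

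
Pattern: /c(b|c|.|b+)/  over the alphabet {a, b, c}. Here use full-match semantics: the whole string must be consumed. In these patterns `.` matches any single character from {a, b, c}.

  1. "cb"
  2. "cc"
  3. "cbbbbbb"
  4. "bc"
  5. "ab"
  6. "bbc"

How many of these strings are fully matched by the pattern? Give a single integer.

3

1 → match
2 → match
3 → match
4 → no match — must start with "c"
5 → no match — must start with "c"
6 → no match — must start with "c"
Total matched: 3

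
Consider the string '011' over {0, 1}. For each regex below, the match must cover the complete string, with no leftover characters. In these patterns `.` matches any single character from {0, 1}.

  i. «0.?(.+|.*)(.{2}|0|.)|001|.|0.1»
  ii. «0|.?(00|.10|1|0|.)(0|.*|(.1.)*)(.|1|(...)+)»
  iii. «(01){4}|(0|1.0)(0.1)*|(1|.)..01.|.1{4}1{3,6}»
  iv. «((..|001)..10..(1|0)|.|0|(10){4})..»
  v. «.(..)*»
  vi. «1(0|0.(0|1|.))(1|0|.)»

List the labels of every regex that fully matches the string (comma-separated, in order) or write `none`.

i, ii, iv, v

i → match
ii → match
iii → no match
iv → match
v → match
vi → no match — must start with '10'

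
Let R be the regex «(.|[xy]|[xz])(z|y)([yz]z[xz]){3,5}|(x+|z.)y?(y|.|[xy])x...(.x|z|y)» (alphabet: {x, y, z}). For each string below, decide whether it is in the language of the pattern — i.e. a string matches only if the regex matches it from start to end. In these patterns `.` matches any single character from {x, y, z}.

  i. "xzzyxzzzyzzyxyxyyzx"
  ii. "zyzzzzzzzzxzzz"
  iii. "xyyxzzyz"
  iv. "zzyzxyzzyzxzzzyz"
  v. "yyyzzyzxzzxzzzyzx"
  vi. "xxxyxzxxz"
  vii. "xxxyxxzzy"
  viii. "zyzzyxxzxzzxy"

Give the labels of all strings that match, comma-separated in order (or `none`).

i → no match
ii → match
iii → match
iv → no match
v → match
vi → match
vii → match
viii → no match

ii, iii, v, vi, vii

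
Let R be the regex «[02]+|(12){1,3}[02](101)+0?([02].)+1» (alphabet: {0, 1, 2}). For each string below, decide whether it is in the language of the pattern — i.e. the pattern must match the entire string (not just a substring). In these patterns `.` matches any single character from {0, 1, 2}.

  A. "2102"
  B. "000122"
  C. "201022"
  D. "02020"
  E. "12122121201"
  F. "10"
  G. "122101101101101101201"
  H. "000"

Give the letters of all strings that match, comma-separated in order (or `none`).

A. "2102" → no match
B. "000122" → no match
C. "201022" → no match
D. "02020" → match
E. "12122121201" → no match
F. "10" → no match
G → match
H. "000" → match

D, G, H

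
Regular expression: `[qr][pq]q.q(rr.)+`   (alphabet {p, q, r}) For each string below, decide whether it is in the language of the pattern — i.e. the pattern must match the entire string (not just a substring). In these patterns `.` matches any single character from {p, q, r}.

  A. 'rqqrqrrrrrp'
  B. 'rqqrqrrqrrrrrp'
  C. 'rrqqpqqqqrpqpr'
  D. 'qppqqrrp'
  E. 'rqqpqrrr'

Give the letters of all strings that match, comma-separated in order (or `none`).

A, B, E

A → match
B → match
C → no match
D → no match
E → match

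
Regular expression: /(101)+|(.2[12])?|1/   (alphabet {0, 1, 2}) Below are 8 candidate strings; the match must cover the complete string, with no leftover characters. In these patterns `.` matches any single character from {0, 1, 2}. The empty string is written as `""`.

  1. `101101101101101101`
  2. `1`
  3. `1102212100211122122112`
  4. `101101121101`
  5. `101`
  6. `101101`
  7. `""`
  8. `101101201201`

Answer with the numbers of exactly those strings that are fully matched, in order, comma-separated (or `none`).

1, 2, 5, 6, 7

1 → match
2 → match
3 → no match
4 → no match
5 → match
6 → match
7 → match
8 → no match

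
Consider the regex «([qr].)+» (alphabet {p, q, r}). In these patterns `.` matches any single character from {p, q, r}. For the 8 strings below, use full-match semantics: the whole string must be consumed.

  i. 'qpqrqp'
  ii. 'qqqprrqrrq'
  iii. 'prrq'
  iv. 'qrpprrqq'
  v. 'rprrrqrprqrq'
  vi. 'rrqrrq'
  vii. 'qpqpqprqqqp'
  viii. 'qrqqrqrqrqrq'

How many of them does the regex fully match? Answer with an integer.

i. 'qpqrqp' → match
ii. 'qqqprrqrrq' → match
iii. 'prrq' → no match
iv. 'qrpprrqq' → no match
v. 'rprrrqrprqrq' → match
vi. 'rrqrrq' → match
vii. 'qpqpqprqqqp' → no match
viii. 'qrqqrqrqrqrq' → match
Total matched: 5

5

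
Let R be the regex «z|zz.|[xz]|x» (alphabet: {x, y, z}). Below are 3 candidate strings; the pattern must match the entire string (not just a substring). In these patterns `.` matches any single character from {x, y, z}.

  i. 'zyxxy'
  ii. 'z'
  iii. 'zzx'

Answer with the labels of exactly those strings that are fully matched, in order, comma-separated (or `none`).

i → no match
ii → match
iii → match

ii, iii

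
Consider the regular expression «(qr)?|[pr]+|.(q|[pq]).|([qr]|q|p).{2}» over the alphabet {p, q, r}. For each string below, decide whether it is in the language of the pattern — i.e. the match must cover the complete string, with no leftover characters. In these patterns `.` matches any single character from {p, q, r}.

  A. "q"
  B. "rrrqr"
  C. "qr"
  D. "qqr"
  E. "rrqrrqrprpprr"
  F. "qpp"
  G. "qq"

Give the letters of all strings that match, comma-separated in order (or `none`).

A. "q" → no match
B. "rrrqr" → no match
C. "qr" → match
D. "qqr" → match
E → no match
F. "qpp" → match
G. "qq" → no match

C, D, F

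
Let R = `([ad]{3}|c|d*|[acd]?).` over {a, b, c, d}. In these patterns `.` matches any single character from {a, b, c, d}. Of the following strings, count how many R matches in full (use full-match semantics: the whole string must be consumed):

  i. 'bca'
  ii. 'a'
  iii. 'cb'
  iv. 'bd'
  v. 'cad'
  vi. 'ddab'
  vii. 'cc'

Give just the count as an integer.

4

i. 'bca' → no match
ii. 'a' → match
iii. 'cb' → match
iv. 'bd' → no match
v. 'cad' → no match
vi. 'ddab' → match
vii. 'cc' → match
Total matched: 4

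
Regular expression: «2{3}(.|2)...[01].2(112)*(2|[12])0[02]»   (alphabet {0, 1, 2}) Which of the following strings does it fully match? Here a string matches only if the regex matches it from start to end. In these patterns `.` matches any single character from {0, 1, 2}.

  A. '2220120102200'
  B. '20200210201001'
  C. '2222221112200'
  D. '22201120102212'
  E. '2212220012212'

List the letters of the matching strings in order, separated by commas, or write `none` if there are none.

A → match
B → no match
C → match
D → no match
E → no match

A, C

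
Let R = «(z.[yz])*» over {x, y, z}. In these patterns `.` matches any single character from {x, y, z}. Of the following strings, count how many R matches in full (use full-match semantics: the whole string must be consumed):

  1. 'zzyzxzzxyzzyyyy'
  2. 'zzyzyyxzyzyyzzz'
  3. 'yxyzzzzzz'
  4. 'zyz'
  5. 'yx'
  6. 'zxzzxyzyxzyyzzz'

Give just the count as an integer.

1

1 → no match
2 → no match
3. 'yxyzzzzzz' → no match
4. 'zyz' → match
5. 'yx' → no match
6 → no match
Total matched: 1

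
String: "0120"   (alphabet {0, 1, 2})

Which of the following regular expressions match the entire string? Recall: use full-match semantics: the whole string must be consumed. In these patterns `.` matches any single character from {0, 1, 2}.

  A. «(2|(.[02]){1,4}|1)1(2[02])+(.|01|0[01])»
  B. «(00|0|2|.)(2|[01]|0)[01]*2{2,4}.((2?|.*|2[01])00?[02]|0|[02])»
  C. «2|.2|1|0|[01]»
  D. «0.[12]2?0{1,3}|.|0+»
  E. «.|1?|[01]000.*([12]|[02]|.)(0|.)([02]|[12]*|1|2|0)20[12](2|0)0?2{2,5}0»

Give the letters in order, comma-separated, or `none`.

A → no match
B → no match
C → no match
D → match
E → no match

D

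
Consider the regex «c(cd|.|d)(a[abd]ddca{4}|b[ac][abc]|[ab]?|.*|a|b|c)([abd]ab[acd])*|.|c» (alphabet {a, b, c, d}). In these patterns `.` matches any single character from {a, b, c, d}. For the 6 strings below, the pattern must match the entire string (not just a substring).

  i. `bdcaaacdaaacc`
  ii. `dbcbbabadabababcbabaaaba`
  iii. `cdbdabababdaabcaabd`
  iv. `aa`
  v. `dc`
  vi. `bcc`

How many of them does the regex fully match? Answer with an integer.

i → no match
ii → no match
iii → match
iv → no match
v → no match
vi → no match
Total matched: 1

1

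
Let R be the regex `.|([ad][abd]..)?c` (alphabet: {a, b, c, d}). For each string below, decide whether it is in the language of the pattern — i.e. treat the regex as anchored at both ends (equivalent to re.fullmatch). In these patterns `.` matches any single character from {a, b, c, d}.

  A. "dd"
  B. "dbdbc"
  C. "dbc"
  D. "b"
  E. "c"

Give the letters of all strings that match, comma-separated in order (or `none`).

A → no match
B → match
C → no match
D → match
E → match

B, D, E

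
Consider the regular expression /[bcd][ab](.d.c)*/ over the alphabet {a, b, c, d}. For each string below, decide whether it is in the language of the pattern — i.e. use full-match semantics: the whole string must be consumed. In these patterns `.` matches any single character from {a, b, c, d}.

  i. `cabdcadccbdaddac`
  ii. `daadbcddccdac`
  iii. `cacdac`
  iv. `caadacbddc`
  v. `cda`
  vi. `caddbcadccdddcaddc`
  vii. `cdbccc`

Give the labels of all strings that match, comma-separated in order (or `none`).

iii, iv, vi

i → no match
ii → no match
iii → match
iv → match
v → no match
vi → match
vii → no match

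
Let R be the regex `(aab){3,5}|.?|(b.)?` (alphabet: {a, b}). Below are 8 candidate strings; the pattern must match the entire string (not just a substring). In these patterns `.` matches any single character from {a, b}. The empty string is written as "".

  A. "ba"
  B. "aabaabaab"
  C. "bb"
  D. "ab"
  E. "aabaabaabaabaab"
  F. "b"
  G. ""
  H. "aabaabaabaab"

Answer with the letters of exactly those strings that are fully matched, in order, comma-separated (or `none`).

A → match
B → match
C → match
D → no match
E → match
F → match
G → match
H → match

A, B, C, E, F, G, H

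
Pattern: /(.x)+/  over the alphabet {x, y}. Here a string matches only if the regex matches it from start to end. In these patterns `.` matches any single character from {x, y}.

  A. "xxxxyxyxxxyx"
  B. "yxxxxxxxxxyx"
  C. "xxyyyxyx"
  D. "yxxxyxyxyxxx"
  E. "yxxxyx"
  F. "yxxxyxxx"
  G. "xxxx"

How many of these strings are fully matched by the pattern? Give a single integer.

A → match
B → match
C → no match
D → match
E → match
F → match
G → match
Total matched: 6

6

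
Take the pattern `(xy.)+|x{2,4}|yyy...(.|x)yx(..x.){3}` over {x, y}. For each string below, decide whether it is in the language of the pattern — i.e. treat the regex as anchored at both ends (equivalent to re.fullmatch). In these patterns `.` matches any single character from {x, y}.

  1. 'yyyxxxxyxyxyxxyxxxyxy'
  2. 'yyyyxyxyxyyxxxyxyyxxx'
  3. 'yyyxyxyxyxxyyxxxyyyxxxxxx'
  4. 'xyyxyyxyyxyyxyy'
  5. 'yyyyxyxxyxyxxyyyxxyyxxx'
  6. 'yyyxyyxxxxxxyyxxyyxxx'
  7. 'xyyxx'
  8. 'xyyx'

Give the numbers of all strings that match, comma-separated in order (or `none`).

2, 4

1 → no match
2 → match
3 → no match
4 → match
5 → no match
6 → no match
7 → no match
8 → no match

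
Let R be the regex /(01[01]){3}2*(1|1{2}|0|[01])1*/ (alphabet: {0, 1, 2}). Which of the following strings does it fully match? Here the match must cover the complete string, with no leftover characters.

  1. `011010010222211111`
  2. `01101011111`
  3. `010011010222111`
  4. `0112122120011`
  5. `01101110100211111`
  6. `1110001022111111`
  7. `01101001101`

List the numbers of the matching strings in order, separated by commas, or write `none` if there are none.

1 → match
2 → no match
3 → match
4 → no match
5 → no match
6 → no match — must start with `01`
7 → match

1, 3, 7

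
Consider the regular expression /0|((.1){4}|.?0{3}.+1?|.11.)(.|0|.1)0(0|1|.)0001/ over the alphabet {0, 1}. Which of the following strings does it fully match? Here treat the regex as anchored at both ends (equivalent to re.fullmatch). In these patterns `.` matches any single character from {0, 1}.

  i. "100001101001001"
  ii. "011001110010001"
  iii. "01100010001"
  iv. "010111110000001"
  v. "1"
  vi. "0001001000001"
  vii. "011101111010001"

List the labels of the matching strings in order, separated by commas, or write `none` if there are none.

i → no match
ii → no match
iii → match
iv → match
v → no match
vi → match
vii → match

iii, iv, vi, vii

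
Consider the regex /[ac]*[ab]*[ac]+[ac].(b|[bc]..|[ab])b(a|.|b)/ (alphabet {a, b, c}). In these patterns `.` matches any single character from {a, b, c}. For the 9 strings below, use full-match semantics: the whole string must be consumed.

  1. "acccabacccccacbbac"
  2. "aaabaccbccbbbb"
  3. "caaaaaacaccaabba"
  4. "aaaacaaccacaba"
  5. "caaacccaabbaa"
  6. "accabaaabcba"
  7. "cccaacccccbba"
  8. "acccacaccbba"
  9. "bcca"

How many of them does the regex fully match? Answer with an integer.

4

1 → no match
2 → no match
3 → match
4 → match
5 → no match
6 → no match
7 → match
8 → match
9 → no match
Total matched: 4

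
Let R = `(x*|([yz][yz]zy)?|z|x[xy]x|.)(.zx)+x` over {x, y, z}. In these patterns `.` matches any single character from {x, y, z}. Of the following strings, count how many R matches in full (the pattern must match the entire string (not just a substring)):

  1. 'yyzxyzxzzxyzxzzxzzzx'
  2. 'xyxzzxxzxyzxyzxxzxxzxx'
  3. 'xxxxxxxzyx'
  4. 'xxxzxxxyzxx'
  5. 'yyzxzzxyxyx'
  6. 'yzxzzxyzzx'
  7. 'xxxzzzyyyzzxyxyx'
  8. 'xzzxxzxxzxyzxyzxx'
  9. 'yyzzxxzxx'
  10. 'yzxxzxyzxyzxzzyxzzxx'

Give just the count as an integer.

2

1 → no match — must end with 'zxx'
2 → match
3. 'xxxxxxxzyx' → no match — must end with 'zxx'
4. 'xxxzxxxyzxx' → no match
5. 'yyzxzzxyxyx' → no match — must end with 'zxx'
6. 'yzxzzxyzzx' → no match — must end with 'zxx'
7 → no match — must end with 'zxx'
8 → match
9. 'yyzzxxzxx' → no match
10 → no match
Total matched: 2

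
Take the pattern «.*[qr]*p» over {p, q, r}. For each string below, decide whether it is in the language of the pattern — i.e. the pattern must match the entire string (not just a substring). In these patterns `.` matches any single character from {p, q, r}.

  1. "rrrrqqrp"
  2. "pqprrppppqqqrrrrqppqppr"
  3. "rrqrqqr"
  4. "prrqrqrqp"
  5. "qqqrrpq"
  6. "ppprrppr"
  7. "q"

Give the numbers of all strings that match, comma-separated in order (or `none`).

1, 4

1 → match
2 → no match — must end with "p"
3 → no match — must end with "p"
4 → match
5 → no match — must end with "p"
6 → no match — must end with "p"
7 → no match — must end with "p"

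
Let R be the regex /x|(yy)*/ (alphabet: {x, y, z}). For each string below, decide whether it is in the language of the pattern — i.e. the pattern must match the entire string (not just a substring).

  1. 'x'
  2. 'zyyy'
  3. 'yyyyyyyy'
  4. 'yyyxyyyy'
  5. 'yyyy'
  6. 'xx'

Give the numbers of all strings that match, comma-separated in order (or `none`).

1 → match
2 → no match
3 → match
4 → no match
5 → match
6 → no match

1, 3, 5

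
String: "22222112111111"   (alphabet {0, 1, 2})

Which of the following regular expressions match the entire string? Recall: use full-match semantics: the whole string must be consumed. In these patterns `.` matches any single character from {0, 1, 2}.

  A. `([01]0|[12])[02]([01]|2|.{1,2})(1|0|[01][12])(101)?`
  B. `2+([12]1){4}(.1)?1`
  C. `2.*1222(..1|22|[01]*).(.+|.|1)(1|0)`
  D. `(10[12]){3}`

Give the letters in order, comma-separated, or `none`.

B

A → no match
B → match
C → no match
D → no match — must start with "10"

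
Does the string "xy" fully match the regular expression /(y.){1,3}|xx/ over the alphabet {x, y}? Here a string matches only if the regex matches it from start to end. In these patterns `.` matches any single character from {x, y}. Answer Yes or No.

No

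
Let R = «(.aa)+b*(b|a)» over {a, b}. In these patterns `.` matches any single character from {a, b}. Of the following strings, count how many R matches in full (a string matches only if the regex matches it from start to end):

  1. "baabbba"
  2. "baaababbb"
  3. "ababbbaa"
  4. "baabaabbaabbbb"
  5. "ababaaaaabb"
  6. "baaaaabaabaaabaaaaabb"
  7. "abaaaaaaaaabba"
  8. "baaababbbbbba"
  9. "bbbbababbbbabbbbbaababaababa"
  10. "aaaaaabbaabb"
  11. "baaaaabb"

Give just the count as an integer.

1 → match
2 → no match
3 → no match
4 → no match
5 → no match
6 → no match
7 → no match
8 → no match
9 → no match
10 → no match
11 → match
Total matched: 2

2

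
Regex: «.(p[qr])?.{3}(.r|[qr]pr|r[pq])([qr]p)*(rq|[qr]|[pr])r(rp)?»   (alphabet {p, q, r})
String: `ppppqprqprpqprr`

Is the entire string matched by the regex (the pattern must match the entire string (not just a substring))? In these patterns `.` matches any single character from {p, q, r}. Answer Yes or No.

Yes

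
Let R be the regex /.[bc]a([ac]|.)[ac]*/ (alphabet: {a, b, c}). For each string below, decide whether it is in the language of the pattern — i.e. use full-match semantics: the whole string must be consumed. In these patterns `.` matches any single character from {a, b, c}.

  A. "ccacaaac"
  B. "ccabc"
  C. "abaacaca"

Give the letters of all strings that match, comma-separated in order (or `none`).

A, B, C

A → match
B → match
C → match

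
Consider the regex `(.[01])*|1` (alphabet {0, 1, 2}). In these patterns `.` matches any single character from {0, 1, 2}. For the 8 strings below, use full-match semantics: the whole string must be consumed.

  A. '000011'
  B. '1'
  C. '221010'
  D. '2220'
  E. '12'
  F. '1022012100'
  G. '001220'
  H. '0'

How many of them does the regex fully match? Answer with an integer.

A → match
B → match
C → no match
D → no match
E → no match
F → no match
G → no match
H → no match
Total matched: 2

2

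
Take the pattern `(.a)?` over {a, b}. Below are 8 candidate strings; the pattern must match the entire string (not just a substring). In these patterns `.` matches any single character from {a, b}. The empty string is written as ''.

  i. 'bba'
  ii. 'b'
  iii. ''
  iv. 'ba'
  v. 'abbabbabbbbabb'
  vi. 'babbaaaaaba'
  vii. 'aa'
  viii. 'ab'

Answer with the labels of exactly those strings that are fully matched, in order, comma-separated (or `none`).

iii, iv, vii

i → no match
ii → no match
iii → match
iv → match
v → no match
vi → no match
vii → match
viii → no match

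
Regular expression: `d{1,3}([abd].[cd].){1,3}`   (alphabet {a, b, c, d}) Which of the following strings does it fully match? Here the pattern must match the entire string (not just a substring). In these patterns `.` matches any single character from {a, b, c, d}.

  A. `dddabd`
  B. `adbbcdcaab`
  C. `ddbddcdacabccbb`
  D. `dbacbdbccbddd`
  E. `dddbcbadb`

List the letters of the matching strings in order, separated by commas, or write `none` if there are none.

A. `dddabd` → no match
B. `adbbcdcaab` → no match — must start with `d`
C → no match
D → match
E. `dddbcbadb` → no match

D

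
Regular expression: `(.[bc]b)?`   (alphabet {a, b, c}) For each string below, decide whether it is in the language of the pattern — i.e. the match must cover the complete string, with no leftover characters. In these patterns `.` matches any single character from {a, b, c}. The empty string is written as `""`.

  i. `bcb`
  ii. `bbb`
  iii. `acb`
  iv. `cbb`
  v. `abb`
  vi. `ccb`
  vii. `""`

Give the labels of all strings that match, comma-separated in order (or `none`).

i → match
ii → match
iii → match
iv → match
v → match
vi → match
vii → match

i, ii, iii, iv, v, vi, vii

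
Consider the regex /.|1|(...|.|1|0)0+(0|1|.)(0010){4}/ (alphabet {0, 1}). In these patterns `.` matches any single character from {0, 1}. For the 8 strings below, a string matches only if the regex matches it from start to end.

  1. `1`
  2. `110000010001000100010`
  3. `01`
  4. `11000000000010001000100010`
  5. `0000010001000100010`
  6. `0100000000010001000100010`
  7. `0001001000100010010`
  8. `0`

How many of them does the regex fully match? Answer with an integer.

6

1 → match
2 → match
3 → no match
4 → match
5 → match
6 → match
7 → no match
8 → match
Total matched: 6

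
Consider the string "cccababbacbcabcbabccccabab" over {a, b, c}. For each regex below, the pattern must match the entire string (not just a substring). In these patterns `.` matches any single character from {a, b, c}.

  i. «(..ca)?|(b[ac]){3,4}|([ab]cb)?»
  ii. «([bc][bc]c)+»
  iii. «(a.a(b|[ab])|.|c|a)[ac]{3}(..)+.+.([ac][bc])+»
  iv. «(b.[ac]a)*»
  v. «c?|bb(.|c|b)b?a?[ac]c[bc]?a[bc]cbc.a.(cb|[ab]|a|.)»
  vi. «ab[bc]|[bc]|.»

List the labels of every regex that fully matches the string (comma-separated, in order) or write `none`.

i → no match
ii → no match — must end with "c"
iii → match
iv → no match
v → no match
vi → no match

iii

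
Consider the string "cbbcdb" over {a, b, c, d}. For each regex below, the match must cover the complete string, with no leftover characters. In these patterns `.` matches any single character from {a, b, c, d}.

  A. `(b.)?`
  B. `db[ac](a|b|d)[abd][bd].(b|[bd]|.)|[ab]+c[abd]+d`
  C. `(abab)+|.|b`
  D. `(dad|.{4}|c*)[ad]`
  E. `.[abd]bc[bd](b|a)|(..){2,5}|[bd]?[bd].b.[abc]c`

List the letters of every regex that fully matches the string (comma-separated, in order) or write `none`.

E

A → no match
B → no match
C → no match
D → no match
E → match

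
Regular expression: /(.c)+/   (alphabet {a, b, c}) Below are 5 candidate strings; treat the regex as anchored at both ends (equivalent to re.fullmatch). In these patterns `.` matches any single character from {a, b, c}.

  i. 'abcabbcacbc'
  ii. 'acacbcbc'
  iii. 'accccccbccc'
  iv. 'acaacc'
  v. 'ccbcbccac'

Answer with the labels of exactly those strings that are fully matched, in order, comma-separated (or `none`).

ii

i. 'abcabbcacbc' → no match
ii. 'acacbcbc' → match
iii. 'accccccbccc' → no match
iv. 'acaacc' → no match
v. 'ccbcbccac' → no match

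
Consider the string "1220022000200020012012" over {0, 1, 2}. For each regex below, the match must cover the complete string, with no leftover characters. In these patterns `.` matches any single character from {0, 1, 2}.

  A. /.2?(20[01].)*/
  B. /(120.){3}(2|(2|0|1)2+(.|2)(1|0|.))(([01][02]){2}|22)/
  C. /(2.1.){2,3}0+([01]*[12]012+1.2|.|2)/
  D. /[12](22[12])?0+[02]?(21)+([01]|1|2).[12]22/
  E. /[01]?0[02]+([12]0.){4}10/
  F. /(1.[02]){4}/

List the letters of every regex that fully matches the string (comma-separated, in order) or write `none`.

A

A → match
B → no match — must start with "120"
C → no match — must start with "2"
D → no match — must end with "22"
E → no match — must end with "10"
F → no match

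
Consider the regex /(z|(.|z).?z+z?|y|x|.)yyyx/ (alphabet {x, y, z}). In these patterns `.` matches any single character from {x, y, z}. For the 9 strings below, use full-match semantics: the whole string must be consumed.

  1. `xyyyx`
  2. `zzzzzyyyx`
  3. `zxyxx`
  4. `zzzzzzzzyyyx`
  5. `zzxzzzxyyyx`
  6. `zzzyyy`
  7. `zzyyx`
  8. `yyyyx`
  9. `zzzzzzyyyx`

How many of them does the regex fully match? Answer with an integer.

5

1 → match
2 → match
3 → no match — must end with `yyyx`
4 → match
5 → no match
6 → no match — must end with `yyyx`
7 → no match — must end with `yyyx`
8 → match
9 → match
Total matched: 5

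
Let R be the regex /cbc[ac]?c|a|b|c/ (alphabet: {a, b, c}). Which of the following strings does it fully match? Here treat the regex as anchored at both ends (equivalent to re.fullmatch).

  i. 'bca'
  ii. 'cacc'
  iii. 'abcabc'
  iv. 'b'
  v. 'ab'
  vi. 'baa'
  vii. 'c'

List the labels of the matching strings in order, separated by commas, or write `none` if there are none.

i → no match
ii → no match
iii → no match
iv → match
v → no match
vi → no match
vii → match

iv, vii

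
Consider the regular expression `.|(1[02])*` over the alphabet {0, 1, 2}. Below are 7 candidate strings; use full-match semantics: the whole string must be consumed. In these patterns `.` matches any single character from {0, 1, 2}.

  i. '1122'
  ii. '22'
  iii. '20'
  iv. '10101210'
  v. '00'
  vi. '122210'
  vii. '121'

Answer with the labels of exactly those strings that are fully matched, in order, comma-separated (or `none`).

iv

i → no match
ii → no match
iii → no match
iv → match
v → no match
vi → no match
vii → no match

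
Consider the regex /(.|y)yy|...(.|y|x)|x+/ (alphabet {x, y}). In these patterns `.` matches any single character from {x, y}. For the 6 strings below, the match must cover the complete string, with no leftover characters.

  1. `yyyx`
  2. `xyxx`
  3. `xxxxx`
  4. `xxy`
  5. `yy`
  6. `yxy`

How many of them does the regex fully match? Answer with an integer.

1. `yyyx` → match
2. `xyxx` → match
3. `xxxxx` → match
4. `xxy` → no match
5. `yy` → no match
6. `yxy` → no match
Total matched: 3

3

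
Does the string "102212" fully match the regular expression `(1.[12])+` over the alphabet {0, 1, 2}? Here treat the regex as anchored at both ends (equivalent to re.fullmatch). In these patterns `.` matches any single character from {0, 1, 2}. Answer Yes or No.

No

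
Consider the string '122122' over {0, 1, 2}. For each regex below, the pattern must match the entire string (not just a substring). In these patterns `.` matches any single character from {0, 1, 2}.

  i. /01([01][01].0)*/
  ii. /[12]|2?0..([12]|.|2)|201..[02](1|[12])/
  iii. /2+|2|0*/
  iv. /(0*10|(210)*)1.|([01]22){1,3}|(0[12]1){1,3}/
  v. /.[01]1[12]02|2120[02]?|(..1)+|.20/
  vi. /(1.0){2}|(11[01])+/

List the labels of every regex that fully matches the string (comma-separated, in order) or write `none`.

iv

i → no match — must start with '01'
ii → no match
iii → no match
iv → match
v → no match
vi → no match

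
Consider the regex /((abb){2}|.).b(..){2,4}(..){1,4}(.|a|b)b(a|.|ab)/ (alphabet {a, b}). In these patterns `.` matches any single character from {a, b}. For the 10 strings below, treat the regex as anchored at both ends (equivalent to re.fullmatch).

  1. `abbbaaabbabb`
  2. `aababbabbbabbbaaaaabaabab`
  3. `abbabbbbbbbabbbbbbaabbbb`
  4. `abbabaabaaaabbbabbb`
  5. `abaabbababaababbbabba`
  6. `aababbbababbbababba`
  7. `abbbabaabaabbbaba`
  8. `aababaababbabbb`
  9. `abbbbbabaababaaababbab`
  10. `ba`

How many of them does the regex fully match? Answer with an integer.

1

1 → match
2 → no match
3 → no match
4 → no match
5 → no match
6 → no match
7 → no match
8 → no match
9 → no match
10 → no match
Total matched: 1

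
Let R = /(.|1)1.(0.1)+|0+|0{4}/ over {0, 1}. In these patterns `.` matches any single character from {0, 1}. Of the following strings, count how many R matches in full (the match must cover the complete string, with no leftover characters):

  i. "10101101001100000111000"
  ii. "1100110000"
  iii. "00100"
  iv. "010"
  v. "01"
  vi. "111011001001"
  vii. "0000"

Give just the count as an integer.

i → no match
ii → no match
iii → no match
iv → no match
v → no match
vi → match
vii → match
Total matched: 2

2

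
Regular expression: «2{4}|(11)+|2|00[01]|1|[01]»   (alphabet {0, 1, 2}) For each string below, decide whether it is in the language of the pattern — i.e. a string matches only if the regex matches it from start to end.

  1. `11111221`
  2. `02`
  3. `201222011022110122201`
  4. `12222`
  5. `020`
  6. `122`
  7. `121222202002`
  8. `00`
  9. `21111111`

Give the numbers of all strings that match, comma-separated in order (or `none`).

none

1. `11111221` → no match
2. `02` → no match
3 → no match
4. `12222` → no match
5. `020` → no match
6. `122` → no match
7. `121222202002` → no match
8. `00` → no match
9. `21111111` → no match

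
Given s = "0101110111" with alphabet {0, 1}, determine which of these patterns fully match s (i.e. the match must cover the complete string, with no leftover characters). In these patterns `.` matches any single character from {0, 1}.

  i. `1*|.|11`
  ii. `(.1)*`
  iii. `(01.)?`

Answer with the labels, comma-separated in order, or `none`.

i → no match
ii → match
iii → no match

ii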